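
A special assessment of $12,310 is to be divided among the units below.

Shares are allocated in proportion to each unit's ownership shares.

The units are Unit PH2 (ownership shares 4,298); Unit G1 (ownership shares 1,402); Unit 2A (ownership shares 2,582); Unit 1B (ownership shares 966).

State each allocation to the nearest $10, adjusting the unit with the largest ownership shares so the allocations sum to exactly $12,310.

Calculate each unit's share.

Sum of ownership shares: 9,248.
Raw shares: Unit PH2 4,298/9,248 × $12,310 = 5,721.06; Unit G1 1,402/9,248 × $12,310 = 1,866.20; Unit 2A 2,582/9,248 × $12,310 = 3,436.90; Unit 1B 966/9,248 × $12,310 = 1,285.84.
After rounding ($10): Unit PH2 $5,720; Unit G1 $1,870; Unit 2A $3,440; Unit 1B $1,290. Sum = $12,320.
Difference $12,310 − $12,320 = −$10 applied to largest ownership shares (Unit PH2): Unit PH2 becomes $5,710.

Unit PH2: $5,710 · Unit G1: $1,870 · Unit 2A: $3,440 · Unit 1B: $1,290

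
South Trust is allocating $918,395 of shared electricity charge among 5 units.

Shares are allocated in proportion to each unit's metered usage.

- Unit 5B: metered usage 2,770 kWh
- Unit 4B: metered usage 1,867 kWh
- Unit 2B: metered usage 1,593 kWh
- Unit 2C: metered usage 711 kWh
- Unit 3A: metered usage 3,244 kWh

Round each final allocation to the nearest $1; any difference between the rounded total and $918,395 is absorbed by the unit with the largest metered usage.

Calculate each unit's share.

Unit 5B: $249,775; Unit 4B: $168,350; Unit 2B: $143,643; Unit 2C: $64,112; Unit 3A: $292,515

Combined metered usage = 10,185.
Pro-rata amounts: Unit 5B 2,770/10,185 × $918,395 = 249,774.59; Unit 4B 1,867/10,185 × $918,395 = 168,349.87; Unit 2B 1,593/10,185 × $918,395 = 143,642.93; Unit 2C 711/10,185 × $918,395 = 64,111.82; Unit 3A 3,244/10,185 × $918,395 = 292,515.80.
After rounding ($1): Unit 5B $249,775; Unit 4B $168,350; Unit 2B $143,643; Unit 2C $64,112; Unit 3A $292,516. Sum = $918,396.
Difference $918,395 − $918,396 = −$1 applied to largest metered usage (Unit 3A): Unit 3A becomes $292,515.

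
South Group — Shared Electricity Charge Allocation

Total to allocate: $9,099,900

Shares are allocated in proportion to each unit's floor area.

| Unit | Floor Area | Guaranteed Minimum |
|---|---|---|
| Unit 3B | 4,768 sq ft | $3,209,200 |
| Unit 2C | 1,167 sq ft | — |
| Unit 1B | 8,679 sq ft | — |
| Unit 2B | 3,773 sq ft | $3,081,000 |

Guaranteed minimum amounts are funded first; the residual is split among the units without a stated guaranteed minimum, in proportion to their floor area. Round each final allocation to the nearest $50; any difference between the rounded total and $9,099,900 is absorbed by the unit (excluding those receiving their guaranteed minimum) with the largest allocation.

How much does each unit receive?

Fund the minimums — Unit 3B $3,209,200; Unit 2B $3,081,000. Balance $2,809,700.
Balance split over remaining floor area 9,846: Unit 2C 333,020.51 → $333,000; Unit 1B 2,476,679.49 → $2,476,700.

Unit 3B: $3,209,200 · Unit 2C: $333,000 · Unit 1B: $2,476,700 · Unit 2B: $3,081,000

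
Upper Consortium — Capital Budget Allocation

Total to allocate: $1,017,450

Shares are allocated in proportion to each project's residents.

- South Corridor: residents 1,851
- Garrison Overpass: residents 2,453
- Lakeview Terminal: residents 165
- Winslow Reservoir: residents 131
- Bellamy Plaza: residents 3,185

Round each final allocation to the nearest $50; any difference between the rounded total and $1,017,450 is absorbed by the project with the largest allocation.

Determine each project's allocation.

Total residents = 7,785.
Pro-rata amounts: South Corridor 1,851/7,785 × $1,017,450 = 241,913.93; Garrison Overpass 2,453/7,785 × $1,017,450 = 320,591.50; Lakeview Terminal 165/7,785 × $1,017,450 = 21,564.45; Winslow Reservoir 131/7,785 × $1,017,450 = 17,120.87; Bellamy Plaza 3,185/7,785 × $1,017,450 = 416,259.25.
Rounded to nearest $50: South Corridor $241,900; Garrison Overpass $320,600; Lakeview Terminal $21,550; Winslow Reservoir $17,100; Bellamy Plaza $416,250. Sum = $1,017,400.
Difference $1,017,450 − $1,017,400 = +$50 applied to largest allocation (Bellamy Plaza): Bellamy Plaza becomes $416,300.

South Corridor: $241,900; Garrison Overpass: $320,600; Lakeview Terminal: $21,550; Winslow Reservoir: $17,100; Bellamy Plaza: $416,300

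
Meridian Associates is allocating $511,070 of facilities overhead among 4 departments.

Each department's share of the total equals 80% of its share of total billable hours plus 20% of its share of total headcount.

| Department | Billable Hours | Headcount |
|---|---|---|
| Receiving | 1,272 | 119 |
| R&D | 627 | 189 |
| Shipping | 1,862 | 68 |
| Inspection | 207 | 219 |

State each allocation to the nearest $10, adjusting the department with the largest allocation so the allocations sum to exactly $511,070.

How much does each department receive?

Billable hours total 3,968; headcount total 595.
Blended shares (80% billable hours + 20% headcount): Receiving 0.2965; R&D 0.1899; Shipping 0.3983; Inspection 0.1153.
Unrounded shares: Receiving 151,507.53; R&D 97,072.99; Shipping 203,538.93; Inspection 58,950.55.
Rounded to nearest $10: Receiving $151,510; R&D $97,070; Shipping $203,540; Inspection $58,950. Sum = $511,070.
No rounding difference to absorb.

Receiving: $151,510; R&D: $97,070; Shipping: $203,540; Inspection: $58,950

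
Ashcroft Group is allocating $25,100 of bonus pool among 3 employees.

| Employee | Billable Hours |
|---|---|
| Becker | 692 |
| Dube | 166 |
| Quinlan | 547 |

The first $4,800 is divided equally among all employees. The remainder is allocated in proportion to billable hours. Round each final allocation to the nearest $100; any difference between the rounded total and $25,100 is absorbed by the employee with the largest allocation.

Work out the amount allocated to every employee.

Equal tier: $4,800 ÷ 3 = $1,600 apiece.
Remainder $20,300 by billable hours (total 1,405): Becker 9,998.29 → $10,000; Dube 2,398.43 → $2,400; Quinlan 7,903.27 → $7,900.
Totals: Becker $1,600 + $10,000 = $11,600; Dube $1,600 + $2,400 = $4,000; Quinlan $1,600 + $7,900 = $9,500.

Becker: $11,600 · Dube: $4,000 · Quinlan: $9,500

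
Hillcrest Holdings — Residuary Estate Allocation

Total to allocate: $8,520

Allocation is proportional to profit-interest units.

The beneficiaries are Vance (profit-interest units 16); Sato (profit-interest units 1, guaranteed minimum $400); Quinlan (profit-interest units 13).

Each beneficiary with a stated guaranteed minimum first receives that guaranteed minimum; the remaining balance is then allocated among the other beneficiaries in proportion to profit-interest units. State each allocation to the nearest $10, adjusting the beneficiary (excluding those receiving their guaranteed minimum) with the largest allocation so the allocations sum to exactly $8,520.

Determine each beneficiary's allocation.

Vance: $4,480 · Sato: $400 · Quinlan: $3,640

Fund the minimums — Sato $400. Remaining pool $8,120.
Remaining pool split over remaining profit-interest units 29: Vance 4,480.00 → $4,480; Quinlan 3,640.00 → $3,640.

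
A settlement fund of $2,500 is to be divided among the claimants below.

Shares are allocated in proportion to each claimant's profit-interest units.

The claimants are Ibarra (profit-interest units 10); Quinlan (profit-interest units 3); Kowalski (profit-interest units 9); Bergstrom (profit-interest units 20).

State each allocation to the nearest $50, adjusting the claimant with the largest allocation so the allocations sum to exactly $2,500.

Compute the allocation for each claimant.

Sum of profit-interest units: 42.
Raw shares: Ibarra 10/42 × $2,500 = 595.24; Quinlan 3/42 × $2,500 = 178.57; Kowalski 9/42 × $2,500 = 535.71; Bergstrom 20/42 × $2,500 = 1,190.48.
After rounding ($50): Ibarra $600; Quinlan $200; Kowalski $550; Bergstrom $1,200. Sum = $2,550.
Difference $2,500 − $2,550 = −$50 applied to largest allocation (Bergstrom): Bergstrom becomes $1,150.

Ibarra: $600 | Quinlan: $200 | Kowalski: $550 | Bergstrom: $1,150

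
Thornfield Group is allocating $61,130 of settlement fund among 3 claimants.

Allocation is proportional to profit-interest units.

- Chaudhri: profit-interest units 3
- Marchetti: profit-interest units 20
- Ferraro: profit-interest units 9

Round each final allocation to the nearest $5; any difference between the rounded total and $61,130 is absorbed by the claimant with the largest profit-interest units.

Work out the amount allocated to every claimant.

Sum of profit-interest units: 3 + 20 + 9 = 32.
Unrounded shares: Chaudhri 5,730.94; Marchetti 38,206.25; Ferraro 17,192.81.
After rounding ($5): Chaudhri $5,730; Marchetti $38,205; Ferraro $17,195. Sum = $61,130.
Sum already equals the total — no adjustment.

Chaudhri: $5,730; Marchetti: $38,205; Ferraro: $17,195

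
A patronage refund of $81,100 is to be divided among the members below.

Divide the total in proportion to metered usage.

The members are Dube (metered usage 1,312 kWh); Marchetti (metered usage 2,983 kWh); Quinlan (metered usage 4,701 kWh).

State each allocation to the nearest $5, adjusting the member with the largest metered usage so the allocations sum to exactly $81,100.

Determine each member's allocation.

Combined metered usage = 1,312 + 2,983 + 4,701 = 8,996.
Unrounded shares: Dube 11,827.83; Marchetti 26,892.10; Quinlan 42,380.07.
At nearest $5: Dube $11,830; Marchetti $26,890; Quinlan $42,380. Sum = $81,100.
No rounding difference to absorb.

Dube: $11,830 · Marchetti: $26,890 · Quinlan: $42,380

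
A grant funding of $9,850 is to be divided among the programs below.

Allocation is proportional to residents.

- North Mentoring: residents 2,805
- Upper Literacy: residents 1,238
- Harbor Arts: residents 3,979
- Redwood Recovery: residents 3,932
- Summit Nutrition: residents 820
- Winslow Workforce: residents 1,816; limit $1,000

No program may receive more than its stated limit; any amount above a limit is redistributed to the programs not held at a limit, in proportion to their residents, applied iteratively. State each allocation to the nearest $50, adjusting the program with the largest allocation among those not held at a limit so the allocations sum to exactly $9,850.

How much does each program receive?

Residents total: 14,590.
Unconstrained shares: North Mentoring 1,893.71; Upper Literacy 835.80; Harbor Arts 2,686.30; Redwood Recovery 2,654.57; Summit Nutrition 553.60; Winslow Workforce 1,226.02.
Held at cap: Winslow Workforce ($1,000); remaining pool $8,850 reallocated over remaining residents 12,774.
Redistributed shares: North Mentoring 1,943.34 → $1,950; Upper Literacy 857.70 → $850; Harbor Arts 2,756.71 → $2,750; Redwood Recovery 2,724.14 → $2,700; Summit Nutrition 568.11 → $550.
Rounding difference +$50 applied to Harbor Arts → $2,800.

North Mentoring: $1,950 | Upper Literacy: $850 | Harbor Arts: $2,800 | Redwood Recovery: $2,700 | Summit Nutrition: $550 | Winslow Workforce: $1,000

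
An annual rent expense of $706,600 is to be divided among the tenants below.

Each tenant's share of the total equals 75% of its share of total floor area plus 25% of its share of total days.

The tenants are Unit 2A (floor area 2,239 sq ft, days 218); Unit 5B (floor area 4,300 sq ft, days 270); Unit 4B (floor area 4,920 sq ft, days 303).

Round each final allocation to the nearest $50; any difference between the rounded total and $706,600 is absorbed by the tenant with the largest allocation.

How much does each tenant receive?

Unit 2A: $152,250 · Unit 5B: $259,150 · Unit 4B: $295,200

Totals — floor area 11,459, days 791.
Composite weights (75% floor area + 25% days): Unit 2A 0.2154; Unit 5B 0.3668; Unit 4B 0.4178.
Unrounded shares: Unit 2A 152,232.96; Unit 5B 259,161.94; Unit 4B 295,205.10.
Rounded to nearest $50: Unit 2A $152,250; Unit 5B $259,150; Unit 4B $295,200. Sum = $706,600.
No rounding difference to absorb.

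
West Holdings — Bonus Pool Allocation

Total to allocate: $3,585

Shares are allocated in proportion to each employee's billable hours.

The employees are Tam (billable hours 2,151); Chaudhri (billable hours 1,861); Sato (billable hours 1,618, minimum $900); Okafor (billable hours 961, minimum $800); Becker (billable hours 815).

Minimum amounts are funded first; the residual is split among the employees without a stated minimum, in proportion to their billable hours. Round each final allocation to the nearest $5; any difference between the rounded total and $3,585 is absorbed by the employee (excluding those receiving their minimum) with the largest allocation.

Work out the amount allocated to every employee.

Minimums first: Sato $900; Okafor $800. Balance $1,885.
Balance split over remaining billable hours 4,827: Tam 839.99 → $840; Chaudhri 726.74 → $725; Becker 318.27 → $320.

Tam: $840 · Chaudhri: $725 · Sato: $900 · Okafor: $800 · Becker: $320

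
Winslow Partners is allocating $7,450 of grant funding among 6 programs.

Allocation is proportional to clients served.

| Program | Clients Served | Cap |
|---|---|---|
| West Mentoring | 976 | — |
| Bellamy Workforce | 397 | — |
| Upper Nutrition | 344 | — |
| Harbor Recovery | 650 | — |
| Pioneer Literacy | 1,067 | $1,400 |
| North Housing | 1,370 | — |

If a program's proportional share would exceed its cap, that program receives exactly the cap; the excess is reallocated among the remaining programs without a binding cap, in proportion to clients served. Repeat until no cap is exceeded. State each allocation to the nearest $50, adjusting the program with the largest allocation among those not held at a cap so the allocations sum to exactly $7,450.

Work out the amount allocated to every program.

West Mentoring: $1,600; Bellamy Workforce: $650; Upper Nutrition: $550; Harbor Recovery: $1,050; Pioneer Literacy: $1,400; North Housing: $2,200

Clients served total: 4,804.
Pro-rata shares before constraints: West Mentoring 1,513.57; Bellamy Workforce 615.66; Upper Nutrition 533.47; Harbor Recovery 1,008.01; Pioneer Literacy 1,654.69; North Housing 2,124.58.
Held at cap: Pioneer Literacy ($1,400); remaining pool $6,050 reallocated over remaining clients served 3,737.
Redistributed shares: West Mentoring 1,580.09 → $1,600; Bellamy Workforce 642.72 → $650; Upper Nutrition 556.92 → $550; Harbor Recovery 1,052.31 → $1,050; North Housing 2,217.96 → $2,200.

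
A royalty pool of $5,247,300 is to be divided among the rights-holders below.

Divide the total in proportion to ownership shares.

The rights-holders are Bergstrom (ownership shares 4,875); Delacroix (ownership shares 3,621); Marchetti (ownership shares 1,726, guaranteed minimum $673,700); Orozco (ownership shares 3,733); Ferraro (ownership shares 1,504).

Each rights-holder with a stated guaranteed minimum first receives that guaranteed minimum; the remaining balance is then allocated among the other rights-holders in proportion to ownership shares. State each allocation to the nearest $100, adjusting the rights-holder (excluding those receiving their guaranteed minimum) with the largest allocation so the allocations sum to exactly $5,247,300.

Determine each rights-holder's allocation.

Bergstrom: $1,623,600; Delacroix: $1,205,900; Marchetti: $673,700; Orozco: $1,243,200; Ferraro: $500,900

Fund the minimums — Marchetti $673,700. Residual $4,573,600.
Residual split over remaining ownership shares 13,733: Bergstrom 1,623,556.40 → $1,623,600; Delacroix 1,205,927.74 → $1,205,900; Orozco 1,243,227.90 → $1,243,200; Ferraro 500,887.96 → $500,900.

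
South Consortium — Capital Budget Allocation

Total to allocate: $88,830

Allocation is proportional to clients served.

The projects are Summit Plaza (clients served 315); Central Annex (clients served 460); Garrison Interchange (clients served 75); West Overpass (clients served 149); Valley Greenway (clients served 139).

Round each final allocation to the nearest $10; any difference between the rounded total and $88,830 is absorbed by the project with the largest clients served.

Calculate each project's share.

Total clients served = 315 + 460 + 75 + 149 + 139 = 1,138.
Raw shares: Summit Plaza 24,588.27; Central Annex 35,906.68; Garrison Interchange 5,854.35; West Overpass 11,630.64; Valley Greenway 10,850.06.
Rounded to nearest $10: Summit Plaza $24,590; Central Annex $35,910; Garrison Interchange $5,850; West Overpass $11,630; Valley Greenway $10,850. Sum = $88,830.
No rounding difference to absorb.

Summit Plaza: $24,590; Central Annex: $35,910; Garrison Interchange: $5,850; West Overpass: $11,630; Valley Greenway: $10,850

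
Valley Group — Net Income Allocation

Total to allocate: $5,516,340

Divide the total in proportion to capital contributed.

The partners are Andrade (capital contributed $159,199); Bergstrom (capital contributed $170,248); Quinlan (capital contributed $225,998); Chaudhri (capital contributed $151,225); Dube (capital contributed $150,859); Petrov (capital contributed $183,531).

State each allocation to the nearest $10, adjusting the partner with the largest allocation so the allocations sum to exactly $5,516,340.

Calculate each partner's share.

Andrade: $843,560 · Bergstrom: $902,110 · Quinlan: $1,197,500 · Chaudhri: $801,310 · Dube: $799,370 · Petrov: $972,490

Sum of capital contributed: 1,041,060.
Raw shares: Andrade 159,199/1,041,060 × $5,516,340 = 843,559.27; Bergstrom 170,248/1,041,060 × $5,516,340 = 902,105.40; Quinlan 225,998/1,041,060 × $5,516,340 = 1,197,511.97; Chaudhri 151,225/1,041,060 × $5,516,340 = 801,306.86; Dube 150,859/1,041,060 × $5,516,340 = 799,367.51; Petrov 183,531/1,041,060 × $5,516,340 = 972,489.00.
After rounding ($10): Andrade $843,560; Bergstrom $902,110; Quinlan $1,197,510; Chaudhri $801,310; Dube $799,370; Petrov $972,490. Sum = $5,516,350.
Difference $5,516,340 − $5,516,350 = −$10 applied to largest allocation (Quinlan): Quinlan becomes $1,197,500.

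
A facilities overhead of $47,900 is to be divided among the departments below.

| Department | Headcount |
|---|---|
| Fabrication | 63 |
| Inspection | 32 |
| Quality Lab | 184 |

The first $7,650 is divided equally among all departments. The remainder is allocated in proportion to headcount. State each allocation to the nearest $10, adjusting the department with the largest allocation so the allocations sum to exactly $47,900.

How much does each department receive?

Equal tier: $7,650 ÷ 3 = $2,550 apiece.
Remainder $40,250 by headcount (total 279): Fabrication 9,088.71 → $9,090; Inspection 4,616.49 → $4,620; Quality Lab 26,544.80 → $26,540.
Totals: Fabrication $2,550 + $9,090 = $11,640; Inspection $2,550 + $4,620 = $7,170; Quality Lab $2,550 + $26,540 = $29,090.

Fabrication: $11,640 · Inspection: $7,170 · Quality Lab: $29,090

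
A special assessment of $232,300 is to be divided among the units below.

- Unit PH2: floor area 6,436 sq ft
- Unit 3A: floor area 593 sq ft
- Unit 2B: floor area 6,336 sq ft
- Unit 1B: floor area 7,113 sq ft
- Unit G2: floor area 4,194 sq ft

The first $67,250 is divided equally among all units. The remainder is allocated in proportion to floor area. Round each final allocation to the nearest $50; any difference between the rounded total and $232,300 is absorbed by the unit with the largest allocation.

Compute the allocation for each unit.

Unit PH2: $56,500 · Unit 3A: $17,400 · Unit 2B: $55,850 · Unit 1B: $61,050 · Unit G2: $41,500

First tranche $67,250 split equally: $13,450 each.
Remainder $165,050 by floor area (total 24,672): Unit PH2 43,055.36 → $43,050; Unit 3A 3,967.03 → $3,950; Unit 2B 42,386.38 → $42,400; Unit 1B 47,584.33 → $47,600; Unit G2 28,056.89 → $28,050.
Totals: Unit PH2 $13,450 + $43,050 = $56,500; Unit 3A $13,450 + $3,950 = $17,400; Unit 2B $13,450 + $42,400 = $55,850; Unit 1B $13,450 + $47,600 = $61,050; Unit G2 $13,450 + $28,050 = $41,500.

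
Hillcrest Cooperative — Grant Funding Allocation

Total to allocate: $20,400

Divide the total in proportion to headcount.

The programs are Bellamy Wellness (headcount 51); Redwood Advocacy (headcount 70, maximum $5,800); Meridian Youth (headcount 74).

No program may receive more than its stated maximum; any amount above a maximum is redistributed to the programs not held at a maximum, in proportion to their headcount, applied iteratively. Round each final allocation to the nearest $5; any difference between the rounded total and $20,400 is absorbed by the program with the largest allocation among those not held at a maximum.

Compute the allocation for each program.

Bellamy Wellness: $5,955 | Redwood Advocacy: $5,800 | Meridian Youth: $8,645

Headcount total: 195.
Unconstrained shares: Bellamy Wellness 5,335.38; Redwood Advocacy 7,323.08; Meridian Youth 7,741.54.
Capped: Redwood Advocacy ($5,800); remaining pool $14,600 reallocated over remaining headcount 125.
Remaining shares: Bellamy Wellness 5,956.80 → $5,955; Meridian Youth 8,643.20 → $8,645.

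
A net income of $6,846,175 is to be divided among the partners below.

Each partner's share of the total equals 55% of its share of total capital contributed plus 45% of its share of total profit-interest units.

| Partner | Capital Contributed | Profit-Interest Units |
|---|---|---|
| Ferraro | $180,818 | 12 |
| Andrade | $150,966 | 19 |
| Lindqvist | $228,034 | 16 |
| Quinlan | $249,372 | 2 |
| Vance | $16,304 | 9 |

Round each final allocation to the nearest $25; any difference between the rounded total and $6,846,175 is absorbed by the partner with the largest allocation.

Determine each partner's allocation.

Capital contributed total 825,494; profit-interest units total 58.
Composite weights (55% capital contributed + 45% profit-interest units): Ferraro 0.2136; Andrade 0.2480; Lindqvist 0.2761; Quinlan 0.1817; Vance 0.0807.
Unrounded shares: Ferraro 1,462,183.08; Andrade 1,697,834.73; Lindqvist 1,890,020.95; Quinlan 1,243,715.54; Vance 552,420.70.
Rounded to nearest $25: Ferraro $1,462,175; Andrade $1,697,825; Lindqvist $1,890,025; Quinlan $1,243,725; Vance $552,425. Sum = $6,846,175.
No rounding difference to absorb.

Ferraro: $1,462,175 | Andrade: $1,697,825 | Lindqvist: $1,890,025 | Quinlan: $1,243,725 | Vance: $552,425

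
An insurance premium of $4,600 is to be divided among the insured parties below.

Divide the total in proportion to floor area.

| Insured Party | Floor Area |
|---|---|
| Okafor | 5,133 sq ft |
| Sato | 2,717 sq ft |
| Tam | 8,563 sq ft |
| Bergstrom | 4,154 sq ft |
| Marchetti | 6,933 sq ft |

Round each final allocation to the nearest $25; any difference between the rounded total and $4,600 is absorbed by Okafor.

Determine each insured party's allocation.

Sum of floor area: 27,500.
Raw shares: Okafor 5,133/27,500 × $4,600 = 858.61; Sato 2,717/27,500 × $4,600 = 454.48; Tam 8,563/27,500 × $4,600 = 1,432.36; Bergstrom 4,154/27,500 × $4,600 = 694.85; Marchetti 6,933/27,500 × $4,600 = 1,159.70.
After rounding ($25): Okafor $850; Sato $450; Tam $1,425; Bergstrom $700; Marchetti $1,150. Sum = $4,575.
Difference $4,600 − $4,575 = +$25 applied to Okafor: Okafor becomes $875.

Okafor: $875 · Sato: $450 · Tam: $1,425 · Bergstrom: $700 · Marchetti: $1,150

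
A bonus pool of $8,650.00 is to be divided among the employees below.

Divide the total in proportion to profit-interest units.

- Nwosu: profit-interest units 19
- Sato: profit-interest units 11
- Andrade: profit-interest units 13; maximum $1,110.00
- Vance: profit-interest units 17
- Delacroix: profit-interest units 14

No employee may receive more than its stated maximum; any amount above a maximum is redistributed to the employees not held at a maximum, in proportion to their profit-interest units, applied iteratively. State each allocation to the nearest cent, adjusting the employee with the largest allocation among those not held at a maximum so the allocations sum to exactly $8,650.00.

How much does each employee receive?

Nwosu: $2,348.53; Sato: $1,359.67; Andrade: $1,110.00; Vance: $2,101.31; Delacroix: $1,730.49

Combined profit-interest units = 74.
Proportional shares (ignoring caps): Nwosu 2,220.9459; Sato 1,285.8108; Andrade 1,519.5946; Vance 1,987.1622; Delacroix 1,636.4865.
Capped: Andrade ($1,110.00); balance $7,540.00 reallocated over remaining profit-interest units 61.
Shares after redistribution: Nwosu 2,348.5246 → $2,348.52; Sato 1,359.6721 → $1,359.67; Vance 2,101.3115 → $2,101.31; Delacroix 1,730.4918 → $1,730.49.
Rounding difference +$0.01 applied to Nwosu → $2,348.53.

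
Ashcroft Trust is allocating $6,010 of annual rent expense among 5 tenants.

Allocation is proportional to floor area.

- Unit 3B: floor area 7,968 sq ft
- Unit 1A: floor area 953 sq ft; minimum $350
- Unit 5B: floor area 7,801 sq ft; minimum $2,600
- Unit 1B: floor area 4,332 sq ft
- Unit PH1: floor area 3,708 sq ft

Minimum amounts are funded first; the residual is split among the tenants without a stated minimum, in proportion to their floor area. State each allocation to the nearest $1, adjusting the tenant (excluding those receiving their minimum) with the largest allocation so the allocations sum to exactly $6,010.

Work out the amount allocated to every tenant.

Unit 3B: $1,523 | Unit 1A: $350 | Unit 5B: $2,600 | Unit 1B: $828 | Unit PH1: $709

Minimums first: Unit 1A $350; Unit 5B $2,600. Balance $3,060.
Balance split over remaining floor area 16,008: Unit 3B 1,523.12 → $1,523; Unit 1B 828.08 → $828; Unit PH1 708.80 → $709.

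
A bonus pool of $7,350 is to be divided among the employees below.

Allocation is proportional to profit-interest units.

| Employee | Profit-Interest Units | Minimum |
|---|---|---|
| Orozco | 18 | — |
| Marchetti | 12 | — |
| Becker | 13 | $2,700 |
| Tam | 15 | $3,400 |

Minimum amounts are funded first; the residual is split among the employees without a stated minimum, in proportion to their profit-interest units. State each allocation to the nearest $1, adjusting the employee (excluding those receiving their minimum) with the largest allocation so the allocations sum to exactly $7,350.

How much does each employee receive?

Fund the minimums — Becker $2,700; Tam $3,400. Residual $1,250.
Residual split over remaining profit-interest units 30: Orozco 750.00 → $750; Marchetti 500.00 → $500.

Orozco: $750 | Marchetti: $500 | Becker: $2,700 | Tam: $3,400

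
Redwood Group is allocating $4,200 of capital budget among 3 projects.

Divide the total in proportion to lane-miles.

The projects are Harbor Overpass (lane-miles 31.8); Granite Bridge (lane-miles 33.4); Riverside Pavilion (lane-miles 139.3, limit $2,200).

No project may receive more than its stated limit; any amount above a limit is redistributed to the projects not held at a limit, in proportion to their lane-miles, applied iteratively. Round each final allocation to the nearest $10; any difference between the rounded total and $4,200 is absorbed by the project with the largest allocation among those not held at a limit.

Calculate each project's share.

Harbor Overpass: $980 | Granite Bridge: $1,020 | Riverside Pavilion: $2,200

Lane-miles total: 204.5.
Unconstrained shares: Harbor Overpass 653.11; Granite Bridge 685.97; Riverside Pavilion 2,860.93.
Cap binds for Riverside Pavilion ($2,200); remaining pool $2,000 reallocated over remaining lane-miles 65.2.
Shares after redistribution: Harbor Overpass 975.46 → $980; Granite Bridge 1,024.54 → $1,020.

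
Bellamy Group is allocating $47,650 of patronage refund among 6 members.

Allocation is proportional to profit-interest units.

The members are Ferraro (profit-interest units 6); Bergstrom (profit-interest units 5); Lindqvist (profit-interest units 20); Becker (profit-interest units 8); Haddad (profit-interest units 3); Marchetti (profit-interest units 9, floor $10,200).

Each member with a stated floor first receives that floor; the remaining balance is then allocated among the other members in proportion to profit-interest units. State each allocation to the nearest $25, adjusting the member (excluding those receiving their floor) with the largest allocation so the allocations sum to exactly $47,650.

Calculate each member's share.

Guaranteed amounts: Marchetti $10,200. Balance $37,450.
Balance split over remaining profit-interest units 42: Ferraro 5,350.00 → $5,350; Bergstrom 4,458.33 → $4,450; Lindqvist 17,833.33 → $17,825; Becker 7,133.33 → $7,125; Haddad 2,675.00 → $2,675.
Rounding difference +$25 applied to Lindqvist → $17,850.

Ferraro: $5,350; Bergstrom: $4,450; Lindqvist: $17,850; Becker: $7,125; Haddad: $2,675; Marchetti: $10,200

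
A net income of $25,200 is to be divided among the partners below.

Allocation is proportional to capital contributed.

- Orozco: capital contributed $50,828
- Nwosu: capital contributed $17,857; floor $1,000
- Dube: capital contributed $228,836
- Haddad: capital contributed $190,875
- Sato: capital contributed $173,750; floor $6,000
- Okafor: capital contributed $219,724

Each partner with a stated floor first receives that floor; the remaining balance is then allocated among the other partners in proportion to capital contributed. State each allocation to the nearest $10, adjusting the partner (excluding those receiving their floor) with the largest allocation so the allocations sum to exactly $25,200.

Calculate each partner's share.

Orozco: $1,340; Nwosu: $1,000; Dube: $6,040; Haddad: $5,030; Sato: $6,000; Okafor: $5,790

Minimums first: Nwosu $1,000; Sato $6,000. Balance $18,200.
Balance split over remaining capital contributed 690,263: Orozco 1,340.17 → $1,340; Dube 6,033.66 → $6,030; Haddad 5,032.76 → $5,030; Okafor 5,793.41 → $5,790.
Rounding difference +$10 applied to Dube → $6,040.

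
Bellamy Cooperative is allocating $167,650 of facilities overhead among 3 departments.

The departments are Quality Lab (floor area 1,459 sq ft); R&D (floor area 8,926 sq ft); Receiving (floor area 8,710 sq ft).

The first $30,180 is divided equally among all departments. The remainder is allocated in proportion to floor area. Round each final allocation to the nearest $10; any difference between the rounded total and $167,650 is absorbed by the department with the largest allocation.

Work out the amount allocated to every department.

Quality Lab: $20,560; R&D: $74,320; Receiving: $72,770

$30,180 shared equally gives $10,060 per department.
Remainder $137,470 by floor area (total 19,095): Quality Lab 10,503.73 → $10,500; R&D 64,260.66 → $64,260; Receiving 62,705.61 → $62,710.
Totals: Quality Lab $10,060 + $10,500 = $20,560; R&D $10,060 + $64,260 = $74,320; Receiving $10,060 + $62,710 = $72,770.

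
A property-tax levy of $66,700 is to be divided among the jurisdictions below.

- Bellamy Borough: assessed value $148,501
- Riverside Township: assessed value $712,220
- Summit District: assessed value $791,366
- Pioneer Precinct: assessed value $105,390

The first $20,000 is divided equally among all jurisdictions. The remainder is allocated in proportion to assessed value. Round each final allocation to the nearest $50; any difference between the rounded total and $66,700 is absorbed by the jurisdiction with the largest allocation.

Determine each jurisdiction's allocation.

Equal tier: $20,000 ÷ 4 = $5,000 apiece.
Remainder $46,700 by assessed value (total 1,757,477): Bellamy Borough 3,946.00 → $3,950; Riverside Township 18,925.24 → $18,950; Summit District 21,028.32 → $21,050; Pioneer Precinct 2,800.44 → $2,800.
Rounding difference −$50 on remainder applied to Summit District.
Totals: Bellamy Borough $5,000 + $3,950 = $8,950; Riverside Township $5,000 + $18,950 = $23,950; Summit District $5,000 + $21,000 = $26,000; Pioneer Precinct $5,000 + $2,800 = $7,800.

Bellamy Borough: $8,950 | Riverside Township: $23,950 | Summit District: $26,000 | Pioneer Precinct: $7,800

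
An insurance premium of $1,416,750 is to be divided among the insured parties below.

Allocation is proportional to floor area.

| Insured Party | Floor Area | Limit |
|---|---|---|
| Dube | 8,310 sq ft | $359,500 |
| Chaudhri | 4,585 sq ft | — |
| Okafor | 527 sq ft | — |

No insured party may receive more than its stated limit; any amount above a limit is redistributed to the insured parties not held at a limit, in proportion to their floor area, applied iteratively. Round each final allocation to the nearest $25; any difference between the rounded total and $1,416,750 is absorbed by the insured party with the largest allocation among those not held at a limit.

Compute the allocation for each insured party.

Dube: $359,500 · Chaudhri: $948,250 · Okafor: $109,000

Total floor area = 13,422.
Proportional shares (ignoring caps): Dube 877,156.35; Chaudhri 483,966.53; Okafor 55,627.12.
Capped: Dube ($359,500); residual $1,057,250 reallocated over remaining floor area 5,112.
Shares after redistribution: Chaudhri 948,257.29 → $948,250; Okafor 108,992.71 → $109,000.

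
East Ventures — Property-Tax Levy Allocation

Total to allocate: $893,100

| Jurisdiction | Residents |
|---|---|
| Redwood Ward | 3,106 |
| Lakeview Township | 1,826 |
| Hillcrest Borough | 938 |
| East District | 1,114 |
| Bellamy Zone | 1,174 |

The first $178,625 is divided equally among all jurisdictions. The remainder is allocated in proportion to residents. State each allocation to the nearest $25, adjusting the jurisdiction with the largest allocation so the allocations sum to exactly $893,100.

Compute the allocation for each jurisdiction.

Redwood Ward: $307,725 · Lakeview Township: $195,650 · Hillcrest Borough: $117,875 · East District: $133,300 · Bellamy Zone: $138,550

$178,625 shared equally gives $35,725 per jurisdiction.
Remainder $714,475 by residents (total 8,158): Redwood Ward 272,022.47 → $272,025; Lakeview Township 159,920.49 → $159,925; Hillcrest Borough 82,149.74 → $82,150; East District 97,563.76 → $97,575; Bellamy Zone 102,818.54 → $102,825.
Rounding difference −$25 on remainder applied to Redwood Ward.
Totals: Redwood Ward $35,725 + $272,000 = $307,725; Lakeview Township $35,725 + $159,925 = $195,650; Hillcrest Borough $35,725 + $82,150 = $117,875; East District $35,725 + $97,575 = $133,300; Bellamy Zone $35,725 + $102,825 = $138,550.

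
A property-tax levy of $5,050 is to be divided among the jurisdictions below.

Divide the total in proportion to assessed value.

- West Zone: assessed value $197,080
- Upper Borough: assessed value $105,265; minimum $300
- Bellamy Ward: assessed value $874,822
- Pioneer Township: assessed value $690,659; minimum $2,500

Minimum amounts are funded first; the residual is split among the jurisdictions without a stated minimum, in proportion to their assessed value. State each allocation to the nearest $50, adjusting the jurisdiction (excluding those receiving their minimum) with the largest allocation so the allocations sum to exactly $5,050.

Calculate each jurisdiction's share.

West Zone: $400 · Upper Borough: $300 · Bellamy Ward: $1,850 · Pioneer Township: $2,500

Minimums first: Upper Borough $300; Pioneer Township $2,500. Balance $2,250.
Balance split over remaining assessed value 1,071,902: West Zone 413.69 → $400; Bellamy Ward 1,836.31 → $1,850.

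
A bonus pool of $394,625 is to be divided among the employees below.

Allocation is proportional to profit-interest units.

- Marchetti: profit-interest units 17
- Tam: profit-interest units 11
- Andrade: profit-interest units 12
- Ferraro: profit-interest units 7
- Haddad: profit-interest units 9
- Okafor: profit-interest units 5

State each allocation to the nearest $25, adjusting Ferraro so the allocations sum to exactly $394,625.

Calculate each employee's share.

Profit-interest units total: 61.
Raw shares: Marchetti 17/61 × $394,625 = 109,977.46; Tam 11/61 × $394,625 = 71,161.89; Andrade 12/61 × $394,625 = 77,631.15; Ferraro 7/61 × $394,625 = 45,284.84; Haddad 9/61 × $394,625 = 58,223.36; Okafor 5/61 × $394,625 = 32,346.31.
After rounding ($25): Marchetti $109,975; Tam $71,150; Andrade $77,625; Ferraro $45,275; Haddad $58,225; Okafor $32,350. Sum = $394,600.
Difference $394,625 − $394,600 = +$25 applied to Ferraro: Ferraro becomes $45,300.

Marchetti: $109,975 | Tam: $71,150 | Andrade: $77,625 | Ferraro: $45,300 | Haddad: $58,225 | Okafor: $32,350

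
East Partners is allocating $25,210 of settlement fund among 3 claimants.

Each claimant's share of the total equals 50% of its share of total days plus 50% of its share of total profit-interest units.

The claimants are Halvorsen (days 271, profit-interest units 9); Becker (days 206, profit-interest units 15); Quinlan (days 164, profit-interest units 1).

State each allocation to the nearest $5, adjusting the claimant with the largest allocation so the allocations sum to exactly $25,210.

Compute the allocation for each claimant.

Halvorsen: $9,865 · Becker: $11,615 · Quinlan: $3,730

Days total 641; profit-interest units total 25.
Blended shares (50% days + 50% profit-interest units): Halvorsen 0.3914; Becker 0.4607; Quinlan 0.1479.
Proportional shares: Halvorsen 9,866.90; Becker 11,613.90; Quinlan 3,729.19.
After rounding ($5): Halvorsen $9,865; Becker $11,615; Quinlan $3,730. Sum = $25,210.
Sum already equals the total — no adjustment.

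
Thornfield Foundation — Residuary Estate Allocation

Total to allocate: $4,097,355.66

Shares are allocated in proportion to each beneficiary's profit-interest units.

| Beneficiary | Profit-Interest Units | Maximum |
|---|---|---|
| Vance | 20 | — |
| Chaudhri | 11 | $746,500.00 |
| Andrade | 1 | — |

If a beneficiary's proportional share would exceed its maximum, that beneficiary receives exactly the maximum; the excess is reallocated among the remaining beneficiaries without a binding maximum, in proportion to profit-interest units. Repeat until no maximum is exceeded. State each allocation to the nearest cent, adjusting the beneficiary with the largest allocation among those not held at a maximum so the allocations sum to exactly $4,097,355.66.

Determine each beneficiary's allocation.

Vance: $3,191,291.10 · Chaudhri: $746,500.00 · Andrade: $159,564.56

Total profit-interest units = 32.
Unconstrained shares: Vance 2,560,847.2875; Chaudhri 1,408,466.0081; Andrade 128,042.3644.
Held at cap: Chaudhri ($746,500.00); remaining pool $3,350,855.66 reallocated over remaining profit-interest units 21.
Shares after redistribution: Vance 3,191,291.1048 → $3,191,291.10; Andrade 159,564.5552 → $159,564.56.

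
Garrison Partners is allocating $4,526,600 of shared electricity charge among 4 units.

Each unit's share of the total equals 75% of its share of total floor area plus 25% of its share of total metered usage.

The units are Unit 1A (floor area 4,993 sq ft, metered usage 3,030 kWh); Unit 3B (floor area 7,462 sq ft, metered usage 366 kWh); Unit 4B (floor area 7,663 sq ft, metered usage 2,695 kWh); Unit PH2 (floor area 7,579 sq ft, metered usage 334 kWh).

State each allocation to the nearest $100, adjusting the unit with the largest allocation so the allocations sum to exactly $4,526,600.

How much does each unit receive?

Floor area total 27,697; metered usage total 6,425.
Blended shares (75% floor area + 25% metered usage): Unit 1A 0.2531; Unit 3B 0.2163; Unit 4B 0.3124; Unit PH2 0.2182.
Proportional shares: Unit 1A 1,145,696.07; Unit 3B 979,116.44; Unit 4B 1,413,966.06; Unit PH2 987,821.44.
After rounding ($100): Unit 1A $1,145,700; Unit 3B $979,100; Unit 4B $1,414,000; Unit PH2 $987,800. Sum = $4,526,600.
Sum already equals the total — no adjustment.

Unit 1A: $1,145,700; Unit 3B: $979,100; Unit 4B: $1,414,000; Unit PH2: $987,800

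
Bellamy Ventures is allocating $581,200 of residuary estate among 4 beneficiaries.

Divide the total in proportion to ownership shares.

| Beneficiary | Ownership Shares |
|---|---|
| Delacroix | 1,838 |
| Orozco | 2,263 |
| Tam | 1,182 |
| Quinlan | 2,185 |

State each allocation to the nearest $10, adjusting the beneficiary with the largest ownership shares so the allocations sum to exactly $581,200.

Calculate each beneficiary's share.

Delacroix: $143,040 | Orozco: $176,120 | Tam: $91,990 | Quinlan: $170,050

Combined ownership shares = 1,838 + 2,263 + 1,182 + 2,185 = 7,468.
Unrounded shares: Delacroix 143,043.06; Orozco 176,118.85; Tam 91,989.61; Quinlan 170,048.47.
After rounding ($10): Delacroix $143,040; Orozco $176,120; Tam $91,990; Quinlan $170,050. Sum = $581,200.
No rounding difference to absorb.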